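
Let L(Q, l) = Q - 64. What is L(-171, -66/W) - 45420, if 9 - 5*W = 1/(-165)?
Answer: -45655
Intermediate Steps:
W = 1486/825 (W = 9/5 - 1/5/(-165) = 9/5 - 1/5*(-1/165) = 9/5 + 1/825 = 1486/825 ≈ 1.8012)
L(Q, l) = -64 + Q
L(-171, -66/W) - 45420 = (-64 - 171) - 45420 = -235 - 45420 = -45655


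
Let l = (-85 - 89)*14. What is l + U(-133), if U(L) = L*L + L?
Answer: 15120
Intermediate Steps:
U(L) = L + L² (U(L) = L² + L = L + L²)
l = -2436 (l = -174*14 = -2436)
l + U(-133) = -2436 - 133*(1 - 133) = -2436 - 133*(-132) = -2436 + 17556 = 15120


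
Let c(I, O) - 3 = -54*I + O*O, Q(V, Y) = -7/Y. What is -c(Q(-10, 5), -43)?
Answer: -9638/5 ≈ -1927.6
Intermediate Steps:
c(I, O) = 3 + O² - 54*I (c(I, O) = 3 + (-54*I + O*O) = 3 + (-54*I + O²) = 3 + (O² - 54*I) = 3 + O² - 54*I)
-c(Q(-10, 5), -43) = -(3 + (-43)² - (-378)/5) = -(3 + 1849 - (-378)/5) = -(3 + 1849 - 54*(-7/5)) = -(3 + 1849 + 378/5) = -1*9638/5 = -9638/5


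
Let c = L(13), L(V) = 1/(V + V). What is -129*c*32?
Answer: -2064/13 ≈ -158.77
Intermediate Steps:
L(V) = 1/(2*V)
c = 1/26 (c = (½)/13 = (½)*(1/13) = 1/26 ≈ 0.038462)
-129*c*32 = -129*1/26*32 = -129/26*32 = -2064/13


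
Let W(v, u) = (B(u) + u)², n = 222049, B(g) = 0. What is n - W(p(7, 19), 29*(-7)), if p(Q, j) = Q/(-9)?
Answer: 180840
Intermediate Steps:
p(Q, j) = -Q/9 (p(Q, j) = Q*(-⅑) = -Q/9)
W(v, u) = u² (W(v, u) = (0 + u)² = u²)
n - W(p(7, 19), 29*(-7)) = 222049 - (29*(-7))² = 222049 - 1*(-203)² = 222049 - 1*41209 = 222049 - 41209 = 180840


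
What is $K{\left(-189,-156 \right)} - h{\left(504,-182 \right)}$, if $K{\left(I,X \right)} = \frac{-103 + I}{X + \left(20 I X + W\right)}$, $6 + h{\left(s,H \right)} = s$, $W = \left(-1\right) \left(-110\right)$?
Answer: $- \frac{146819012}{294817} \approx -498.0$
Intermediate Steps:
$W = 110$
$h{\left(s,H \right)} = -6 + s$
$K{\left(I,X \right)} = \frac{-103 + I}{110 + X + 20 I X}$ ($K{\left(I,X \right)} = \frac{-103 + I}{X + \left(20 I X + 110\right)} = \frac{-103 + I}{X + \left(110 + 20 I X\right)} = \frac{-103 + I}{110 + X + 20 I X}$)
$K{\left(-189,-156 \right)} - h{\left(504,-182 \right)} = \frac{-103 - 189}{110 - 156 + 20 \left(-189\right) \left(-156\right)} - \left(-6 + 504\right) = \frac{1}{110 - 156 + 589680} \left(-292\right) - 498 = \frac{1}{589634} \left(-292\right) - 498 = - \frac{146}{294817} - 498 = - \frac{146819012}{294817}$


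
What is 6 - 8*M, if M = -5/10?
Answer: 10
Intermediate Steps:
M = -½ (M = -5*⅒ = -½ ≈ -0.50000)
6 - 8*M = 6 - 8*(-½) = 6 + 4 = 10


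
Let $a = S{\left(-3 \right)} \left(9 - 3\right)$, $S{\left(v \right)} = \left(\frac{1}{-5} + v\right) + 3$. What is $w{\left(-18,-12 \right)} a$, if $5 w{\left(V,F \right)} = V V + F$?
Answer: $- \frac{1872}{25} \approx -74.88$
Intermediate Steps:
$w{\left(V,F \right)} = \frac{F}{5} + \frac{V^{2}}{5}$ ($w{\left(V,F \right)} = \frac{V V + F}{5} = \frac{V^{2} + F}{5} = \frac{F + V^{2}}{5} = \frac{F}{5} + \frac{V^{2}}{5}$)
$S{\left(v \right)} = \frac{14}{5} + v$ ($S{\left(v \right)} = \left(- \frac{1}{5} + v\right) + 3 = \frac{14}{5} + v$)
$a = - \frac{6}{5}$ ($a = \left(\frac{14}{5} - 3\right) \left(9 - 3\right) = \left(- \frac{1}{5}\right) 6 = - \frac{6}{5} \approx -1.2$)
$w{\left(-18,-12 \right)} a = \left(\frac{1}{5} \left(-12\right) + \frac{\left(-18\right)^{2}}{5}\right) \left(- \frac{6}{5}\right) = \left(- \frac{12}{5} + \frac{1}{5} \cdot 324\right) \left(- \frac{6}{5}\right) = \left(- \frac{12}{5} + \frac{324}{5}\right) \left(- \frac{6}{5}\right) = \frac{312}{5} \left(- \frac{6}{5}\right) = - \frac{1872}{25}$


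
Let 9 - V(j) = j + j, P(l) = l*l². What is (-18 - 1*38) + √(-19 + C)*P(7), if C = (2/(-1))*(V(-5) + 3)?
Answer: -56 + 1029*I*√7 ≈ -56.0 + 2722.5*I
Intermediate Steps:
P(l) = l³
V(j) = 9 - 2*j (V(j) = 9 - (j + j) = 9 - 2*j)
C = -44 (C = (2/(-1))*((9 - 2*(-5)) + 3) = (2*(-1))*((9 + 10) + 3) = -2*(19 + 3) = -2*22 = -44)
(-18 - 1*38) + √(-19 + C)*P(7) = (-18 - 1*38) + √(-19 - 44)*7³ = (-18 - 38) + √(-63)*343 = -56 + (3*I*√7)*343 = -56 + 1029*I*√7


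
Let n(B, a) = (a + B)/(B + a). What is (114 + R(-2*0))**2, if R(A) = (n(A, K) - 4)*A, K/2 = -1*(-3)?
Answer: 12996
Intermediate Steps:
K = 6 (K = 2*(-1*(-3)) = 2*3 = 6)
n(B, a) = 1 (n(B, a) = (B + a)/(B + a) = 1)
R(A) = -3*A (R(A) = (1 - 4)*A = -3*A)
(114 + R(-2*0))**2 = (114 - (-6)*0)**2 = (114 - 3*0)**2 = (114 + 0)**2 = 114**2 = 12996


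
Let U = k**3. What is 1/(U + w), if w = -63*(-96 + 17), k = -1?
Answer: 1/4976 ≈ 0.00020096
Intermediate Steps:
w = 4977 (w = -63*(-79) = 4977)
U = -1 (U = (-1)**3 = -1)
1/(U + w) = 1/(-1 + 4977) = 1/4976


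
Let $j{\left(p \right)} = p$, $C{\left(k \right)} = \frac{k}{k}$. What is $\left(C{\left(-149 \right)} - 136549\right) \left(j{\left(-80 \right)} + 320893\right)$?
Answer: $-43806373524$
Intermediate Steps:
$C{\left(k \right)} = 1$
$\left(C{\left(-149 \right)} - 136549\right) \left(j{\left(-80 \right)} + 320893\right) = \left(1 - 136549\right) \left(-80 + 320893\right) = \left(-136548\right) 320813 = -43806373524$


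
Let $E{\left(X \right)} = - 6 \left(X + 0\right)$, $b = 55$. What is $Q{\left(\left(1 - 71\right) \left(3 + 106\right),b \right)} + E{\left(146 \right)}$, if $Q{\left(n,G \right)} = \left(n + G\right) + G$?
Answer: $-8396$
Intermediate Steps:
$Q{\left(n,G \right)} = n + 2 G$ ($Q{\left(n,G \right)} = \left(G + n\right) + G = n + 2 G$)
$E{\left(X \right)} = - 6 X$
$Q{\left(\left(1 - 71\right) \left(3 + 106\right),b \right)} + E{\left(146 \right)} = \left(\left(1 - 71\right) \left(3 + 106\right) + 2 \cdot 55\right) - 876 = \left(\left(-70\right) 109 + 110\right) - 876 = \left(-7630 + 110\right) - 876 = -7520 - 876 = -8396$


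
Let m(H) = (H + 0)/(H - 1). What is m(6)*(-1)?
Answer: -6/5 ≈ -1.2000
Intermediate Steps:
m(H) = H/(-1 + H)
m(6)*(-1) = (6/(-1 + 6))*(-1) = (6/5)*(-1) = -6/5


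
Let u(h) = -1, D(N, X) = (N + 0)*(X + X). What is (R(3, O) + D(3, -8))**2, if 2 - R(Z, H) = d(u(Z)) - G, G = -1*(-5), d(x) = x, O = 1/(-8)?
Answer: 1600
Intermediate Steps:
D(N, X) = 2*N*X (D(N, X) = N*(2*X) = 2*N*X)
O = -1/8 ≈ -0.12500
G = 5
R(Z, H) = 8 (R(Z, H) = 2 - (-1 - 1*5) = 2 - (-1 - 5) = 2 - 1*(-6) = 2 + 6 = 8)
(R(3, O) + D(3, -8))**2 = (8 + 2*3*(-8))**2 = (8 - 48)**2 = (-40)**2 = 1600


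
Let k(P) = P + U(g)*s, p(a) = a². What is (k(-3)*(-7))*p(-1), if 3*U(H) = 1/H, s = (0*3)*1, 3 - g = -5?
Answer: 21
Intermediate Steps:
g = 8 (g = 3 - 1*(-5) = 3 + 5 = 8)
s = 0 (s = 0*1 = 0)
U(H) = 1/(3*H)
k(P) = P (k(P) = P + ((⅓)/8)*0 = P + ((⅓)*(⅛))*0 = P + (1/24)*0 = P + 0 = P)
(k(-3)*(-7))*p(-1) = -3*(-7)*(-1)² = 21*1 = 21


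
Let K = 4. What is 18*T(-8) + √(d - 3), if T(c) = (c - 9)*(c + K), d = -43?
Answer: 1224 + I*√46 ≈ 1224.0 + 6.7823*I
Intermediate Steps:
T(c) = (-9 + c)*(4 + c) (T(c) = (c - 9)*(c + 4) = (-9 + c)*(4 + c))
18*T(-8) + √(d - 3) = 18*(-36 + (-8)² - 5*(-8)) + √(-43 - 3) = 18*(-36 + 64 + 40) + √(-46) = 18*68 + I*√46 = 1224 + I*√46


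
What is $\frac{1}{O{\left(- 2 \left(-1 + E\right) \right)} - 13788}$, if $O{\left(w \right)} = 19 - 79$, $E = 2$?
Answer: $- \frac{1}{13848} \approx -7.2213 \cdot 10^{-5}$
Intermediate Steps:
$O{\left(w \right)} = -60$
$\frac{1}{O{\left(- 2 \left(-1 + E\right) \right)} - 13788} = \frac{1}{-60 - 13788} = \frac{1}{-13848} = - \frac{1}{13848}$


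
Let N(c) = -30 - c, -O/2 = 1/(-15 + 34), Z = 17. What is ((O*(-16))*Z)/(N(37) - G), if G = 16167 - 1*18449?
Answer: 544/42085 ≈ 0.012926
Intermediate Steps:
O = -2/19 (O = -2/(-15 + 34) = -2/19 ≈ -0.10526)
G = -2282 (G = 16167 - 18449 = -2282)
((O*(-16))*Z)/(N(37) - G) = (-2/19*(-16)*17)/((-30 - 1*37) - 1*(-2282)) = ((32/19)*17)/((-30 - 37) + 2282) = 544/(19*(-67 + 2282)) = (544/19)/2215 = (544/19)*(1/2215) = 544/42085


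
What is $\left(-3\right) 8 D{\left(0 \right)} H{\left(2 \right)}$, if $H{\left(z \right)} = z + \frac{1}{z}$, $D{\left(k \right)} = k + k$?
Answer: $0$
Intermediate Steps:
$D{\left(k \right)} = 2 k$
$\left(-3\right) 8 D{\left(0 \right)} H{\left(2 \right)} = \left(-3\right) 8 \cdot 2 \cdot 0 \left(2 + \frac{1}{2}\right) = \left(-24\right) 0 \left(2 + \frac{1}{2}\right) = 0 \cdot \frac{5}{2} = 0$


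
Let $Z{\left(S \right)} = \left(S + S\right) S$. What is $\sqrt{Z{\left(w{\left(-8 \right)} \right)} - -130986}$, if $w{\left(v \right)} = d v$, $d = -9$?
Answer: $3 \sqrt{15706} \approx 375.97$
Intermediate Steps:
$w{\left(v \right)} = - 9 v$
$Z{\left(S \right)} = 2 S^{2}$ ($Z{\left(S \right)} = 2 S S = 2 S^{2}$)
$\sqrt{Z{\left(w{\left(-8 \right)} \right)} - -130986} = \sqrt{2 \left(\left(-9\right) \left(-8\right)\right)^{2} - -130986} = \sqrt{2 \cdot 72^{2} + \left(-65361 + 196347\right)} = \sqrt{2 \cdot 5184 + 130986} = \sqrt{10368 + 130986} = \sqrt{141354} = 3 \sqrt{15706}$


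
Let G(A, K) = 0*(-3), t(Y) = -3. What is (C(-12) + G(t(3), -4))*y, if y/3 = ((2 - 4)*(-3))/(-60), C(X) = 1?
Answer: -3/10 ≈ -0.30000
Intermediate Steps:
G(A, K) = 0
y = -3/10 (y = 3*(((2 - 4)*(-3))/(-60)) = 3*(-2*(-3)*(-1/60)) = 3*(6*(-1/60)) = 3*(-⅒) = -3/10 ≈ -0.30000)
(C(-12) + G(t(3), -4))*y = (1 + 0)*(-3/10) = 1*(-3/10) = -3/10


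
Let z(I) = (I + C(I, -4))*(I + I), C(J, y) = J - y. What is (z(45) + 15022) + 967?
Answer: 24449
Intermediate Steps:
z(I) = 2*I*(4 + 2*I) (z(I) = (I + (I - 1*(-4)))*(I + I) = (I + (I + 4))*(2*I) = (I + (4 + I))*(2*I) = (4 + 2*I)*(2*I) = 2*I*(4 + 2*I))
(z(45) + 15022) + 967 = (4*45*(2 + 45) + 15022) + 967 = (4*45*47 + 15022) + 967 = (8460 + 15022) + 967 = 23482 + 967 = 24449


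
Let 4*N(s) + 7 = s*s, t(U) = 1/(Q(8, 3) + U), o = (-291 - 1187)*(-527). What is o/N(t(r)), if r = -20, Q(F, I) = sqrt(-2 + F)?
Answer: -1128111369168/2533627 - 124624960*sqrt(6)/7600881 ≈ -4.4530e+5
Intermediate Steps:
o = 778906 (o = -1478*(-527) = 778906)
t(U) = 1/(U + sqrt(6)) (t(U) = 1/(sqrt(-2 + 8) + U) = 1/(sqrt(6) + U) = 1/(U + sqrt(6)))
N(s) = -7/4 + s**2/4 (N(s) = -7/4 + (s*s)/4 = -7/4 + s**2/4)
o/N(t(r)) = 778906/(-7/4 + (1/(-20 + sqrt(6)))**2/4) = 778906/(-7/4 + 1/(4*(-20 + sqrt(6))**2))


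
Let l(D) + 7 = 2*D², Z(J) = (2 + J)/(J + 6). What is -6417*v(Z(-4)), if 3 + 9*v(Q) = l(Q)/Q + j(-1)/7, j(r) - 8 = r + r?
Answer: -14260/7 ≈ -2037.1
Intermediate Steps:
j(r) = 8 + 2*r (j(r) = 8 + (r + r) = 8 + 2*r)
Z(J) = (2 + J)/(6 + J)
l(D) = -7 + 2*D²
v(Q) = -5/21 + (-7 + 2*Q²)/(9*Q) (v(Q) = -⅓ + ((-7 + 2*Q²)/Q + (8 + 2*(-1))/7)/9 = -⅓ + ((-7 + 2*Q²)/Q + (8 - 2)*(⅐))/9 = -⅓ + ((-7 + 2*Q²)/Q + 6*(⅐))/9 = -⅓ + ((-7 + 2*Q²)/Q + 6/7)/9 = -⅓ + (6/7 + (-7 + 2*Q²)/Q)/9 = -⅓ + (2/21 + (-7 + 2*Q²)/(9*Q)) = -5/21 + (-7 + 2*Q²)/(9*Q))
-6417*v(Z(-4)) = -713*(-49 - 15*(2 - 4)/(6 - 4) + 14*((2 - 4)/(6 - 4))²)/(7*((2 - 4)/(6 - 4))) = -713*(-49 - 15*(-2)/2 + 14*(-2/2)²)/(7*(-2/2)) = -713*(-49 - 15*(-2)/2 + 14*((½)*(-2))²)/(7*((½)*(-2))) = -713*(-49 - 15*(-1) + 14*(-1)²)/(7*(-1)) = -713*(-1)*(-49 + 15 + 14*1)/7 = -713*(-1)*(-49 + 15 + 14)/7 = -713*(-1)*(-20)/7 = -6417*20/63 = -14260/7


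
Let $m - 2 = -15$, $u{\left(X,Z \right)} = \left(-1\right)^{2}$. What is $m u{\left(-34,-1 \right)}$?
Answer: $-13$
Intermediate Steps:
$u{\left(X,Z \right)} = 1$
$m = -13$ ($m = 2 - 15 = -13$)
$m u{\left(-34,-1 \right)} = \left(-13\right) 1 = -13$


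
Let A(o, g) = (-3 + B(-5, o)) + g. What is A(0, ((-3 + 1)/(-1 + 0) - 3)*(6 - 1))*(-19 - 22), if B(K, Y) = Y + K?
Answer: 533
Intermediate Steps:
B(K, Y) = K + Y
A(o, g) = -8 + g + o (A(o, g) = (-3 + (-5 + o)) + g = (-8 + o) + g = -8 + g + o)
A(0, ((-3 + 1)/(-1 + 0) - 3)*(6 - 1))*(-19 - 22) = (-8 + ((-3 + 1)/(-1 + 0) - 3)*(6 - 1) + 0)*(-19 - 22) = (-8 + (-2/(-1) - 3)*5 + 0)*(-41) = (-8 + (-2*(-1) - 3)*5 + 0)*(-41) = (-8 + (2 - 3)*5 + 0)*(-41) = (-8 - 1*5 + 0)*(-41) = (-8 - 5 + 0)*(-41) = -13*(-41) = 533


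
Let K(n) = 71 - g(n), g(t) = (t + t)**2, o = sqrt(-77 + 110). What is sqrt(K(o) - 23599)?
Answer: 26*I*sqrt(35) ≈ 153.82*I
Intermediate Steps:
o = sqrt(33) ≈ 5.7446
g(t) = 4*t**2 (g(t) = (2*t)**2 = 4*t**2)
K(n) = 71 - 4*n**2
sqrt(K(o) - 23599) = sqrt((71 - 4*(sqrt(33))**2) - 23599) = sqrt((71 - 4*33) - 23599) = sqrt((71 - 132) - 23599) = sqrt(-61 - 23599) = sqrt(-23660) = 26*I*sqrt(35)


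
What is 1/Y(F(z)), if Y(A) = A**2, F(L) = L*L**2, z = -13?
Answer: 1/4826809 ≈ 2.0718e-7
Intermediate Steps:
F(L) = L**3
1/Y(F(z)) = 1/(((-13)**3)**2) = 1/((-2197)**2) = 1/4826809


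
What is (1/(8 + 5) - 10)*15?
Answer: -1935/13 ≈ -148.85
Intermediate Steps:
(1/(8 + 5) - 10)*15 = (1/13 - 10)*15 = -129/13*15 = -1935/13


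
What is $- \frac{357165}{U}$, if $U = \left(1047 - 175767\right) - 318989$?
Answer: $\frac{357165}{493709} \approx 0.72343$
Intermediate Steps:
$U = -493709$ ($U = -174720 - 318989 = -493709$)
$- \frac{357165}{U} = - \frac{357165}{-493709} = \left(-357165\right) \left(- \frac{1}{493709}\right) = \frac{357165}{493709}$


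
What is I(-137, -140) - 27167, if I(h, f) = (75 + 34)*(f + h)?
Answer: -57360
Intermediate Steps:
I(h, f) = 109*f + 109*h (I(h, f) = 109*(f + h) = 109*f + 109*h)
I(-137, -140) - 27167 = (109*(-140) + 109*(-137)) - 27167 = (-15260 - 14933) - 27167 = -30193 - 27167 = -57360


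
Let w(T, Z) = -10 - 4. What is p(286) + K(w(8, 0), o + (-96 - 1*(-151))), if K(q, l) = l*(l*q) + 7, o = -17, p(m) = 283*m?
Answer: 60729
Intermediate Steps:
w(T, Z) = -14
K(q, l) = 7 + q*l**2 (K(q, l) = q*l**2 + 7 = 7 + q*l**2)
p(286) + K(w(8, 0), o + (-96 - 1*(-151))) = 283*286 + (7 - 14*(-17 + (-96 - 1*(-151)))**2) = 80938 + (7 - 14*(-17 + (-96 + 151))**2) = 80938 + (7 - 14*(-17 + 55)**2) = 80938 + (7 - 14*38**2) = 80938 + (7 - 14*1444) = 80938 + (7 - 20216) = 80938 - 20209 = 60729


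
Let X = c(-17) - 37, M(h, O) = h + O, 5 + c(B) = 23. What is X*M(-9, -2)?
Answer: 209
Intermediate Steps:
c(B) = 18 (c(B) = -5 + 23 = 18)
M(h, O) = O + h
X = -19 (X = 18 - 37 = -19)
X*M(-9, -2) = -19*(-2 - 9) = -19*(-11) = 209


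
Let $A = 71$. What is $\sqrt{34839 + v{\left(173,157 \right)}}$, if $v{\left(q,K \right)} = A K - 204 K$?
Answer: $\sqrt{13958} \approx 118.14$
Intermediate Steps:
$v{\left(q,K \right)} = - 133 K$ ($v{\left(q,K \right)} = 71 K - 204 K = - 133 K$)
$\sqrt{34839 + v{\left(173,157 \right)}} = \sqrt{34839 - 20881} = \sqrt{13958}$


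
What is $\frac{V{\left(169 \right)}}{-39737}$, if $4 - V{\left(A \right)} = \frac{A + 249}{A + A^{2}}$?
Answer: $- \frac{57251}{570822005} \approx -0.0001003$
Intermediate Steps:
$V{\left(A \right)} = 4 - \frac{249 + A}{A + A^{2}}$ ($V{\left(A \right)} = 4 - \frac{A + 249}{A + A^{2}} = 4 - \frac{249 + A}{A + A^{2}}$)
$\frac{V{\left(169 \right)}}{-39737} = \frac{\frac{1}{169} \frac{1}{1 + 169} \left(-249 + 3 \cdot 169 + 4 \cdot 169^{2}\right)}{-39737} = \frac{-249 + 507 + 4 \cdot 28561}{169 \cdot 170} \left(- \frac{1}{39737}\right) = \frac{1}{169} \cdot \frac{1}{170} \left(-249 + 507 + 114244\right) \left(- \frac{1}{39737}\right) = \frac{1}{169} \cdot \frac{1}{170} \cdot 114502 \left(- \frac{1}{39737}\right) = \frac{57251}{14365} \left(- \frac{1}{39737}\right) = - \frac{57251}{570822005}$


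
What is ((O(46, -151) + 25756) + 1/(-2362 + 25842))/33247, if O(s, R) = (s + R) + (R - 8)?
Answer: 598552161/780639560 ≈ 0.76675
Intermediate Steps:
O(s, R) = -8 + s + 2*R (O(s, R) = (R + s) + (-8 + R) = -8 + s + 2*R)
((O(46, -151) + 25756) + 1/(-2362 + 25842))/33247 = (((-8 + 46 + 2*(-151)) + 25756) + 1/(-2362 + 25842))/33247 = (((-8 + 46 - 302) + 25756) + 1/23480)*(1/33247) = ((-264 + 25756) + 1/23480)*(1/33247) = (25492 + 1/23480)*(1/33247) = (598552161/23480)*(1/33247) = 598552161/780639560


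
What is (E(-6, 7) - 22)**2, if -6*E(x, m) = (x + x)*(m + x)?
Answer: 400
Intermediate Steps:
E(x, m) = -x*(m + x)/3 (E(x, m) = -(x + x)*(m + x)/6 = -2*x*(m + x)/6 = -x*(m + x)/3)
(E(-6, 7) - 22)**2 = (-1/3*(-6)*(7 - 6) - 22)**2 = (-1/3*(-6)*1 - 22)**2 = (2 - 22)**2 = (-20)**2 = 400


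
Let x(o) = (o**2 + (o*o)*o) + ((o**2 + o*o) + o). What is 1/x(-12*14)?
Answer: -1/4657128 ≈ -2.1472e-7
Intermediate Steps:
x(o) = o + o**3 + 3*o**2 (x(o) = (o**2 + o**2*o) + ((o**2 + o**2) + o) = (o**2 + o**3) + (2*o**2 + o) = (o**2 + o**3) + (o + 2*o**2) = o + o**3 + 3*o**2)
1/x(-12*14) = 1/((-12*14)*(1 + (-12*14)**2 + 3*(-12*14))) = 1/(-168*(1 + (-168)**2 + 3*(-168))) = 1/(-168*(1 + 28224 - 504)) = 1/(-168*27721) = 1/(-4657128) = -1/4657128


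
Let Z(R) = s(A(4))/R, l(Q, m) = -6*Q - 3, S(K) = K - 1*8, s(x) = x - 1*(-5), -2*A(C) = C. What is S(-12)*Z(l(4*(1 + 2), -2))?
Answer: 4/5 ≈ 0.80000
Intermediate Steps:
A(C) = -C/2
s(x) = 5 + x (s(x) = x + 5 = 5 + x)
S(K) = -8 + K (S(K) = K - 8 = -8 + K)
l(Q, m) = -3 - 6*Q
Z(R) = 3/R (Z(R) = (5 - 1/2*4)/R = (5 - 2)/R = 3/R)
S(-12)*Z(l(4*(1 + 2), -2)) = (-8 - 12)*(3/(-3 - 24*(1 + 2))) = -60/(-3 - 24*3) = -60/(-3 - 6*12) = -60/(-3 - 72) = -60/(-75) = -60*(-1)/75 = -20*(-1/25) = 4/5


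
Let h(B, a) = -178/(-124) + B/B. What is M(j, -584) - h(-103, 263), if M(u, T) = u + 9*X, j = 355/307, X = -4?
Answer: -709571/19034 ≈ -37.279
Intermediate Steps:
h(B, a) = 151/62 (h(B, a) = -178*(-1/124) + 1 = 89/62 + 1 = 151/62)
j = 355/307 (j = 355*(1/307) = 355/307 ≈ 1.1564)
M(u, T) = -36 + u (M(u, T) = u + 9*(-4) = u - 36 = -36 + u)
M(j, -584) - h(-103, 263) = (-36 + 355/307) - 1*151/62 = -10697/307 - 151/62 = -709571/19034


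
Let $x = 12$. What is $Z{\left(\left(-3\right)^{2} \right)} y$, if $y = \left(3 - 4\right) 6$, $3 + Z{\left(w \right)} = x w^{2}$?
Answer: $-5814$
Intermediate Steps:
$Z{\left(w \right)} = -3 + 12 w^{2}$
$y = -6$ ($y = \left(-1\right) 6 = -6$)
$Z{\left(\left(-3\right)^{2} \right)} y = \left(-3 + 12 \left(\left(-3\right)^{2}\right)^{2}\right) \left(-6\right) = \left(-3 + 12 \cdot 9^{2}\right) \left(-6\right) = \left(-3 + 12 \cdot 81\right) \left(-6\right) = \left(-3 + 972\right) \left(-6\right) = 969 \left(-6\right) = -5814$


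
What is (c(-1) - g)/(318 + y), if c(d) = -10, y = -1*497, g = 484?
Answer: 494/179 ≈ 2.7598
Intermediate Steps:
y = -497
(c(-1) - g)/(318 + y) = (-10 - 1*484)/(318 - 497) = (-10 - 484)/(-179) = -494*(-1/179) = 494/179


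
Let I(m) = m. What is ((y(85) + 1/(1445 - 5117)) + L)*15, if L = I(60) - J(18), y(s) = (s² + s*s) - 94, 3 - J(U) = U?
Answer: 264953155/1224 ≈ 2.1647e+5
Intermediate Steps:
J(U) = 3 - U
y(s) = -94 + 2*s² (y(s) = (s² + s²) - 94 = 2*s² - 94 = -94 + 2*s²)
L = 75 (L = 60 - (3 - 1*18) = 60 - (3 - 18) = 60 - 1*(-15) = 60 + 15 = 75)
((y(85) + 1/(1445 - 5117)) + L)*15 = (((-94 + 2*85²) + 1/(1445 - 5117)) + 75)*15 = (((-94 + 2*7225) + 1/(-3672)) + 75)*15 = (((-94 + 14450) - 1/3672) + 75)*15 = ((14356 - 1/3672) + 75)*15 = (52715231/3672 + 75)*15 = (52990631/3672)*15 = 264953155/1224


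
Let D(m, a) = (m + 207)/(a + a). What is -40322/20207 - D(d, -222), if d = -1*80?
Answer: -15336679/8971908 ≈ -1.7094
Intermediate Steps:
d = -80
D(m, a) = (207 + m)/(2*a) (D(m, a) = (207 + m)/((2*a)) = (207 + m)*(1/(2*a)) = (207 + m)/(2*a))
-40322/20207 - D(d, -222) = -40322/20207 - (207 - 80)/(2*(-222)) = -40322*1/20207 - (-1)*127/(2*222) = -40322/20207 - 1*(-127/444) = -40322/20207 + 127/444 = -15336679/8971908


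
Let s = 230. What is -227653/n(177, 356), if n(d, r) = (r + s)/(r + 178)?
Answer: -60783351/293 ≈ -2.0745e+5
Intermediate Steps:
n(d, r) = (230 + r)/(178 + r) (n(d, r) = (r + 230)/(r + 178) = (230 + r)/(178 + r))
-227653/n(177, 356) = -227653*(178 + 356)/(230 + 356) = -227653/(586/534) = -227653/((1/534)*586) = -227653/293/267 = -227653*267/293 = -60783351/293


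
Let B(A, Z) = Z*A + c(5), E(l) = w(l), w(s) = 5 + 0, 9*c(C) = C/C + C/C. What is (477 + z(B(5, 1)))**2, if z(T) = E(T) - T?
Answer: 18412681/81 ≈ 2.2732e+5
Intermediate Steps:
c(C) = 2/9 (c(C) = (C/C + C/C)/9 = (1 + 1)/9 = (1/9)*2 = 2/9)
w(s) = 5
E(l) = 5
B(A, Z) = 2/9 + A*Z (B(A, Z) = Z*A + 2/9 = A*Z + 2/9 = 2/9 + A*Z)
z(T) = 5 - T
(477 + z(B(5, 1)))**2 = (477 + (5 - (2/9 + 5*1)))**2 = (477 + (5 - (2/9 + 5)))**2 = (477 + (5 - 1*47/9))**2 = (477 + (5 - 47/9))**2 = (477 - 2/9)**2 = (4291/9)**2 = 18412681/81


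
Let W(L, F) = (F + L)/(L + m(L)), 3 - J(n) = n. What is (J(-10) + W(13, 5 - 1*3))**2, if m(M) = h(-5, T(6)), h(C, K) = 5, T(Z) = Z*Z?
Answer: 6889/36 ≈ 191.36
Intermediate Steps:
T(Z) = Z**2
m(M) = 5
J(n) = 3 - n
W(L, F) = (F + L)/(5 + L) (W(L, F) = (F + L)/(L + 5) = (F + L)/(5 + L))
(J(-10) + W(13, 5 - 1*3))**2 = ((3 - 1*(-10)) + ((5 - 1*3) + 13)/(5 + 13))**2 = ((3 + 10) + ((5 - 3) + 13)/18)**2 = (13 + (2 + 13)/18)**2 = (13 + (1/18)*15)**2 = (13 + 5/6)**2 = (83/6)**2 = 6889/36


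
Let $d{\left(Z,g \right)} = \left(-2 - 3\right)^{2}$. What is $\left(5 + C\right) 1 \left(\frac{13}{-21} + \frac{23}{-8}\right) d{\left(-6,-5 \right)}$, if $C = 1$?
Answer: $- \frac{14675}{28} \approx -524.11$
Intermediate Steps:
$d{\left(Z,g \right)} = 25$ ($d{\left(Z,g \right)} = \left(-5\right)^{2} = 25$)
$\left(5 + C\right) 1 \left(\frac{13}{-21} + \frac{23}{-8}\right) d{\left(-6,-5 \right)} = \left(5 + 1\right) 1 \left(\frac{13}{-21} + \frac{23}{-8}\right) 25 = 6 \cdot 1 \left(13 \left(- \frac{1}{21}\right) + 23 \left(- \frac{1}{8}\right)\right) 25 = 6 \left(- \frac{13}{21} - \frac{23}{8}\right) 25 = 6 \left(- \frac{587}{168}\right) 25 = \left(- \frac{587}{28}\right) 25 = - \frac{14675}{28}$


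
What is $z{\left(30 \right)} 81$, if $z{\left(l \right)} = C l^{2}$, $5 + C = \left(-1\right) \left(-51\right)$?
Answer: $3353400$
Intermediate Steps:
$C = 46$ ($C = -5 - -51 = -5 + 51 = 46$)
$z{\left(l \right)} = 46 l^{2}$
$z{\left(30 \right)} 81 = 46 \cdot 30^{2} \cdot 81 = 46 \cdot 900 \cdot 81 = 41400 \cdot 81 = 3353400$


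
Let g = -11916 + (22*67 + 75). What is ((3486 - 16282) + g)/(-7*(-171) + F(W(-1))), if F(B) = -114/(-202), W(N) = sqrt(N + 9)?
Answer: -779821/40318 ≈ -19.342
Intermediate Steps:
g = -10367 (g = -11916 + (1474 + 75) = -11916 + 1549 = -10367)
W(N) = sqrt(9 + N)
F(B) = 57/101 (F(B) = -114*(-1/202) = 57/101)
((3486 - 16282) + g)/(-7*(-171) + F(W(-1))) = ((3486 - 16282) - 10367)/(-7*(-171) + 57/101) = (-12796 - 10367)/(1197 + 57/101) = -23163/120954/101 = -23163*101/120954 = -779821/40318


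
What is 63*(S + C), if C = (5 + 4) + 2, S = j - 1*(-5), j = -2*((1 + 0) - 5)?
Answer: 1512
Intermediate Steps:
j = 8 (j = -2*(1 - 5) = -2*(-4) = 8)
S = 13 (S = 8 - 1*(-5) = 8 + 5 = 13)
C = 11 (C = 9 + 2 = 11)
63*(S + C) = 63*(13 + 11) = 63*24 = 1512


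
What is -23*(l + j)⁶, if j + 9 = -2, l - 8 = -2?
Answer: -359375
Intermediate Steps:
l = 6 (l = 8 - 2 = 6)
j = -11 (j = -9 - 2 = -11)
-23*(l + j)⁶ = -23*(6 - 11)⁶ = -23*((-5)²)³ = -23*25³ = -23*15625 = -359375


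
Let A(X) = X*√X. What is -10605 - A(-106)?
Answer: -10605 + 106*I*√106 ≈ -10605.0 + 1091.3*I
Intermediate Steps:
A(X) = X^(3/2)
-10605 - A(-106) = -10605 - (-106)^(3/2) = -10605 - (-106)*I*√106 = -10605 + 106*I*√106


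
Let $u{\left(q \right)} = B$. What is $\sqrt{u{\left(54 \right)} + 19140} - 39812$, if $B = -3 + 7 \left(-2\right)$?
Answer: $-39812 + \sqrt{19123} \approx -39674.0$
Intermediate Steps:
$B = -17$ ($B = -3 - 14 = -17$)
$u{\left(q \right)} = -17$
$\sqrt{u{\left(54 \right)} + 19140} - 39812 = \sqrt{-17 + 19140} - 39812 = \sqrt{19123} - 39812 = -39812 + \sqrt{19123}$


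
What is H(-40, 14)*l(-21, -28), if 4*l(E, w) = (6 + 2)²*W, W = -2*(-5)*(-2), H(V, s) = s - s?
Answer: 0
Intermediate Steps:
H(V, s) = 0
W = -20 (W = 10*(-2) = -20)
l(E, w) = -320 (l(E, w) = ((6 + 2)²*(-20))/4 = (8²*(-20))/4 = (64*(-20))/4 = (¼)*(-1280) = -320)
H(-40, 14)*l(-21, -28) = 0*(-320) = 0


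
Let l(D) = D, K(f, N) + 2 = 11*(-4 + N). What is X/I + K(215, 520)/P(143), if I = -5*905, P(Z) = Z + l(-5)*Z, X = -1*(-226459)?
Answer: -77604699/1294150 ≈ -59.966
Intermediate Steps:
X = 226459
K(f, N) = -46 + 11*N (K(f, N) = -2 + 11*(-4 + N) = -2 + (-44 + 11*N) = -46 + 11*N)
P(Z) = -4*Z (P(Z) = Z - 5*Z = -4*Z)
I = -4525
X/I + K(215, 520)/P(143) = 226459/(-4525) + (-46 + 11*520)/((-4*143)) = 226459*(-1/4525) + (-46 + 5720)/(-572) = -226459/4525 + 5674*(-1/572) = -226459/4525 - 2837/286 = -77604699/1294150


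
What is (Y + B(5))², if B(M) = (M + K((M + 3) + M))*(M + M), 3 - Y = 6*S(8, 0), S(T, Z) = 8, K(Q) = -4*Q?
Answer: 265225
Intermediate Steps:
Y = -45 (Y = 3 - 6*8 = 3 - 1*48 = 3 - 48 = -45)
B(M) = 2*M*(-12 - 7*M) (B(M) = (M - 4*((M + 3) + M))*(M + M) = (M - 4*((3 + M) + M))*(2*M) = (M - 4*(3 + 2*M))*(2*M) = (M + (-12 - 8*M))*(2*M) = (-12 - 7*M)*(2*M) = 2*M*(-12 - 7*M))
(Y + B(5))² = (-45 + 2*5*(-12 - 7*5))² = (-45 + 2*5*(-12 - 35))² = (-45 + 2*5*(-47))² = (-45 - 470)² = (-515)² = 265225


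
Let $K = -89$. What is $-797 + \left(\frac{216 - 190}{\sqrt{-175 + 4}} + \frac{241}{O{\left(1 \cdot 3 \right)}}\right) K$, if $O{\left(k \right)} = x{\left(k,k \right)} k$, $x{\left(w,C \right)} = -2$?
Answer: $\frac{16667}{6} + \frac{2314 i \sqrt{19}}{57} \approx 2777.8 + 176.96 i$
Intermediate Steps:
$O{\left(k \right)} = - 2 k$
$-797 + \left(\frac{216 - 190}{\sqrt{-175 + 4}} + \frac{241}{O{\left(1 \cdot 3 \right)}}\right) K = -797 + \left(\frac{216 - 190}{\sqrt{-175 + 4}} + \frac{241}{\left(-2\right) 1 \cdot 3}\right) \left(-89\right) = -797 + \left(\frac{26}{\sqrt{-171}} + \frac{241}{\left(-2\right) 3}\right) \left(-89\right) = -797 + \left(\frac{26}{3 i \sqrt{19}} + \frac{241}{-6}\right) \left(-89\right) = -797 + \left(26 \left(- \frac{i \sqrt{19}}{57}\right) + 241 \left(- \frac{1}{6}\right)\right) \left(-89\right) = -797 + \left(- \frac{26 i \sqrt{19}}{57} - \frac{241}{6}\right) \left(-89\right) = -797 + \left(- \frac{241}{6} - \frac{26 i \sqrt{19}}{57}\right) \left(-89\right) = -797 + \left(\frac{21449}{6} + \frac{2314 i \sqrt{19}}{57}\right) = \frac{16667}{6} + \frac{2314 i \sqrt{19}}{57}$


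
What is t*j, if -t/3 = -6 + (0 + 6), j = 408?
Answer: 0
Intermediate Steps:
t = 0 (t = -3*(-6 + (0 + 6)) = -3*(-6 + 6) = -3*0 = 0)
t*j = 0*408 = 0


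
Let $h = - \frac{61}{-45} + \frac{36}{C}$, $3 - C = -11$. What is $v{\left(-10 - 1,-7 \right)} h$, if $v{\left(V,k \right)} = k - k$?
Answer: $0$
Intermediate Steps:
$C = 14$ ($C = 3 - -11 = 3 + 11 = 14$)
$v{\left(V,k \right)} = 0$
$h = \frac{1237}{315}$ ($h = - \frac{61}{-45} + \frac{36}{14} = \left(-61\right) \left(- \frac{1}{45}\right) + 36 \cdot \frac{1}{14} = \frac{61}{45} + \frac{18}{7} = \frac{1237}{315} \approx 3.927$)
$v{\left(-10 - 1,-7 \right)} h = 0 \cdot \frac{1237}{315} = 0$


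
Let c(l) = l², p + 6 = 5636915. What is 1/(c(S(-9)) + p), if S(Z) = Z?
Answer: 1/5636990 ≈ 1.7740e-7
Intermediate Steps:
p = 5636909 (p = -6 + 5636915 = 5636909)
1/(c(S(-9)) + p) = 1/((-9)² + 5636909) = 1/(81 + 5636909) = 1/5636990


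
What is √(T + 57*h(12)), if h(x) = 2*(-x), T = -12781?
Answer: I*√14149 ≈ 118.95*I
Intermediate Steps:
h(x) = -2*x
√(T + 57*h(12)) = √(-12781 + 57*(-2*12)) = √(-12781 + 57*(-24)) = √(-12781 - 1368) = √(-14149) = I*√14149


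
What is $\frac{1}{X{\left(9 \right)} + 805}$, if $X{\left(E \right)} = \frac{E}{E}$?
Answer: $\frac{1}{806} \approx 0.0012407$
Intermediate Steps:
$X{\left(E \right)} = 1$
$\frac{1}{X{\left(9 \right)} + 805} = \frac{1}{1 + 805} = \frac{1}{806}$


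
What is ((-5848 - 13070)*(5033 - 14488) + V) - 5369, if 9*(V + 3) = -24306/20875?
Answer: 11201377906648/62625 ≈ 1.7886e+8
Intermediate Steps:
V = -195977/62625 (V = -3 + (-24306/20875)/9 = -3 + (-24306*1/20875)/9 = -3 + (⅑)*(-24306/20875) = -3 - 8102/62625 = -195977/62625 ≈ -3.1294)
((-5848 - 13070)*(5033 - 14488) + V) - 5369 = ((-5848 - 13070)*(5033 - 14488) - 195977/62625) - 5369 = (-18918*(-9455) - 195977/62625) - 5369 = (178869690 - 195977/62625) - 5369 = 11201714140273/62625 - 5369 = 11201377906648/62625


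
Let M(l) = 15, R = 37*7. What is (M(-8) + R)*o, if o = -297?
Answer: -81378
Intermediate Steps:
R = 259
(M(-8) + R)*o = (15 + 259)*(-297) = 274*(-297) = -81378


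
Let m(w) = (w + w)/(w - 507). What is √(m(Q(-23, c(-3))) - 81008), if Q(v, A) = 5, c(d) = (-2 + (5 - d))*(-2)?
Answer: I*√5103586263/251 ≈ 284.62*I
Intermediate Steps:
c(d) = -6 + 2*d (c(d) = (3 - d)*(-2) = -6 + 2*d)
m(w) = 2*w/(-507 + w) (m(w) = (2*w)/(-507 + w) = 2*w/(-507 + w))
√(m(Q(-23, c(-3))) - 81008) = √(2*5/(-507 + 5) - 81008) = √(2*5/(-502) - 81008) = √(2*5*(-1/502) - 81008) = √(-5/251 - 81008) = √(-20333013/251) = I*√5103586263/251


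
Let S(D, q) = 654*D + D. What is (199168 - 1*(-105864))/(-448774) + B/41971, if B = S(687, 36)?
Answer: 94569535159/9417746777 ≈ 10.042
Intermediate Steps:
S(D, q) = 655*D
B = 449985 (B = 655*687 = 449985)
(199168 - 1*(-105864))/(-448774) + B/41971 = (199168 - 1*(-105864))/(-448774) + 449985/41971 = (199168 + 105864)*(-1/448774) + 449985*(1/41971) = 305032*(-1/448774) + 449985/41971 = -152516/224387 + 449985/41971 = 94569535159/9417746777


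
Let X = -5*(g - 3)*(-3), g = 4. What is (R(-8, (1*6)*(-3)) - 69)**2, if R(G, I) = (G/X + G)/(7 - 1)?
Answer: 10042561/2025 ≈ 4959.3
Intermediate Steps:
X = 15 (X = -5*(4 - 3)*(-3) = -5*1*(-3) = -5*(-3) = 15)
R(G, I) = 8*G/45 (R(G, I) = (G/15 + G)/(7 - 1) = (G*(1/15) + G)/6 = (G/15 + G)*(1/6) = (16*G/15)*(1/6) = 8*G/45)
(R(-8, (1*6)*(-3)) - 69)**2 = ((8/45)*(-8) - 69)**2 = (-64/45 - 69)**2 = (-3169/45)**2 = 10042561/2025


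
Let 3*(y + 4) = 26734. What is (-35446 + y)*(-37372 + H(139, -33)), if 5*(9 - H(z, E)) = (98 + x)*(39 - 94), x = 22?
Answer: 2869599488/3 ≈ 9.5653e+8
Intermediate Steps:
H(z, E) = 1329 (H(z, E) = 9 - (98 + 22)*(39 - 94)/5 = 9 - 24*(-55) = 9 - ⅕*(-6600) = 9 + 1320 = 1329)
y = 26722/3 (y = -4 + (⅓)*26734 = -4 + 26734/3 = 26722/3 ≈ 8907.3)
(-35446 + y)*(-37372 + H(139, -33)) = (-35446 + 26722/3)*(-37372 + 1329) = -79616/3*(-36043) = 2869599488/3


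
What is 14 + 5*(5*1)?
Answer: 39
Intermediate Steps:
14 + 5*(5*1) = 14 + 5*5 = 14 + 25 = 39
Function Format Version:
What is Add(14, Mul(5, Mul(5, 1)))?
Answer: 39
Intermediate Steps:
Add(14, Mul(5, Mul(5, 1))) = Add(14, Mul(5, 5)) = Add(14, 25) = 39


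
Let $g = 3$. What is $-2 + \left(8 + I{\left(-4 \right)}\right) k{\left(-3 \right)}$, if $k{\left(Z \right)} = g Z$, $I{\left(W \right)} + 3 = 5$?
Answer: $-92$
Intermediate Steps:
$I{\left(W \right)} = 2$ ($I{\left(W \right)} = -3 + 5 = 2$)
$k{\left(Z \right)} = 3 Z$
$-2 + \left(8 + I{\left(-4 \right)}\right) k{\left(-3 \right)} = -2 + \left(8 + 2\right) 3 \left(-3\right) = -2 + 10 \left(-9\right) = -2 - 90 = -92$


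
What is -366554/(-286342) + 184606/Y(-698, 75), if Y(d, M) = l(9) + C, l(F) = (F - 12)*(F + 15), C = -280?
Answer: -13182856061/25198096 ≈ -523.17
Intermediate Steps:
l(F) = (-12 + F)*(15 + F)
Y(d, M) = -352 (Y(d, M) = (-180 + 9**2 + 3*9) - 280 = (-180 + 81 + 27) - 280 = -72 - 280 = -352)
-366554/(-286342) + 184606/Y(-698, 75) = -366554/(-286342) + 184606/(-352) = -366554*(-1/286342) + 184606*(-1/352) = 183277/143171 - 92303/176 = -13182856061/25198096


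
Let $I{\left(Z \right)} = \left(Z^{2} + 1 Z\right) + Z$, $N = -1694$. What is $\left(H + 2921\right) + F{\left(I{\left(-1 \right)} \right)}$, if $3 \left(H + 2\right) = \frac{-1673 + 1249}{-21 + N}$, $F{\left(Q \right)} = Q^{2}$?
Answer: $\frac{15023824}{5145} \approx 2920.1$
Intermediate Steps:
$I{\left(Z \right)} = Z^{2} + 2 Z$ ($I{\left(Z \right)} = \left(Z^{2} + Z\right) + Z = \left(Z + Z^{2}\right) + Z = Z^{2} + 2 Z$)
$H = - \frac{9866}{5145}$ ($H = -2 + \frac{\left(-1673 + 1249\right) \frac{1}{-21 - 1694}}{3} = -2 + \frac{\left(-424\right) \frac{1}{-1715}}{3} = -2 + \frac{\left(-424\right) \left(- \frac{1}{1715}\right)}{3} = -2 + \frac{1}{3} \cdot \frac{424}{1715} = -2 + \frac{424}{5145} = - \frac{9866}{5145} \approx -1.9176$)
$\left(H + 2921\right) + F{\left(I{\left(-1 \right)} \right)} = \left(- \frac{9866}{5145} + 2921\right) + \left(- (2 - 1)\right)^{2} = \frac{15018679}{5145} + \left(\left(-1\right) 1\right)^{2} = \frac{15018679}{5145} + \left(-1\right)^{2} = \frac{15018679}{5145} + 1 = \frac{15023824}{5145}$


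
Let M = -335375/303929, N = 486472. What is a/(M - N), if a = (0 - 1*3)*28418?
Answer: 25911162966/147853283863 ≈ 0.17525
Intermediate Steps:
M = -335375/303929 (M = -335375*1/303929 = -335375/303929 ≈ -1.1035)
a = -85254 (a = (0 - 3)*28418 = -3*28418 = -85254)
a/(M - N) = -85254/(-335375/303929 - 1*486472) = -85254/(-335375/303929 - 486472) = -85254/(-147853283863/303929) = -85254*(-303929/147853283863) = 25911162966/147853283863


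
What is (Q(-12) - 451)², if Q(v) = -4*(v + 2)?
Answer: 168921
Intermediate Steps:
Q(v) = -8 - 4*v (Q(v) = -4*(2 + v) = -8 - 4*v)
(Q(-12) - 451)² = ((-8 - 4*(-12)) - 451)² = ((-8 + 48) - 451)² = (40 - 451)² = (-411)² = 168921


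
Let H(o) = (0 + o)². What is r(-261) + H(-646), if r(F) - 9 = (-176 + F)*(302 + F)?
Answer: 399408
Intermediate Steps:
H(o) = o²
r(F) = 9 + (-176 + F)*(302 + F)
r(-261) + H(-646) = (-53143 + (-261)² + 126*(-261)) + (-646)² = (-53143 + 68121 - 32886) + 417316 = -17908 + 417316 = 399408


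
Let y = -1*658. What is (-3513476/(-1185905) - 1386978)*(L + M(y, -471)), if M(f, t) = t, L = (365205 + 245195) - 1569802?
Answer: 1578818914129225022/1185905 ≈ 1.3313e+12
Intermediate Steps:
y = -658
L = -959402 (L = 610400 - 1569802 = -959402)
(-3513476/(-1185905) - 1386978)*(L + M(y, -471)) = (-3513476/(-1185905) - 1386978)*(-959402 - 471) = (-3513476*(-1/1185905) - 1386978)*(-959873) = (3513476/1185905 - 1386978)*(-959873) = -1644820631614/1185905*(-959873) = 1578818914129225022/1185905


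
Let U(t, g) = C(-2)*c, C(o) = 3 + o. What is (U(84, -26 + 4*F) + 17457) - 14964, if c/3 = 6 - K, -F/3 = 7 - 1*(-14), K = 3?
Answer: 2502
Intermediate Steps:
F = -63 (F = -3*(7 - 1*(-14)) = -3*(7 + 14) = -3*21 = -63)
c = 9 (c = 3*(6 - 1*3) = 3*(6 - 3) = 3*3 = 9)
U(t, g) = 9 (U(t, g) = (3 - 2)*9 = 1*9 = 9)
(U(84, -26 + 4*F) + 17457) - 14964 = (9 + 17457) - 14964 = 17466 - 14964 = 2502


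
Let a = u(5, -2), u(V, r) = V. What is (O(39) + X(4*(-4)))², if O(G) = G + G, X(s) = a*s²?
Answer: 1844164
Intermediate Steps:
a = 5
X(s) = 5*s²
O(G) = 2*G
(O(39) + X(4*(-4)))² = (2*39 + 5*(4*(-4))²)² = (78 + 5*(-16)²)² = (78 + 5*256)² = (78 + 1280)² = 1358² = 1844164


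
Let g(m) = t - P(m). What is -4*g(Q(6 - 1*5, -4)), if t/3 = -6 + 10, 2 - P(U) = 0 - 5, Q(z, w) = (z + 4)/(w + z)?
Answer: -20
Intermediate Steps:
Q(z, w) = (4 + z)/(w + z)
P(U) = 7 (P(U) = 2 - (0 - 5) = 2 - 1*(-5) = 2 + 5 = 7)
t = 12 (t = 3*(-6 + 10) = 3*4 = 12)
g(m) = 5 (g(m) = 12 - 1*7 = 12 - 7 = 5)
-4*g(Q(6 - 1*5, -4)) = -4*5 = -20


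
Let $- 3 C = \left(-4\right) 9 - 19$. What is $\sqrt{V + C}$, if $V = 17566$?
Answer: $\frac{\sqrt{158259}}{3} \approx 132.61$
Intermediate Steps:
$C = \frac{55}{3}$ ($C = - \frac{\left(-4\right) 9 - 19}{3} = - \frac{-36 - 19}{3} = \left(- \frac{1}{3}\right) \left(-55\right) = \frac{55}{3} \approx 18.333$)
$\sqrt{V + C} = \sqrt{17566 + \frac{55}{3}} = \sqrt{\frac{52753}{3}} = \frac{\sqrt{158259}}{3}$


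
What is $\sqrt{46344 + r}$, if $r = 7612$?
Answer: $2 \sqrt{13489} \approx 232.28$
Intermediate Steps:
$\sqrt{46344 + r} = \sqrt{46344 + 7612} = \sqrt{53956} = 2 \sqrt{13489}$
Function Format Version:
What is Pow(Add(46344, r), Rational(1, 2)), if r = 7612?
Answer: Mul(2, Pow(13489, Rational(1, 2))) ≈ 232.28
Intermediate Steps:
Pow(Add(46344, r), Rational(1, 2)) = Pow(Add(46344, 7612), Rational(1, 2)) = Pow(53956, Rational(1, 2)) = Mul(2, Pow(13489, Rational(1, 2)))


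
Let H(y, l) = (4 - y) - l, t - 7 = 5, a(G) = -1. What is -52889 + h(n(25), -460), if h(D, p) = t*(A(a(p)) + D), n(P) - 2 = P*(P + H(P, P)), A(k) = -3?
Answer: -59201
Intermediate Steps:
t = 12 (t = 7 + 5 = 12)
H(y, l) = 4 - l - y
n(P) = 2 + P*(4 - P) (n(P) = 2 + P*(P + (4 - P - P)) = 2 + P*(P + (4 - 2*P)) = 2 + P*(4 - P))
h(D, p) = -36 + 12*D (h(D, p) = 12*(-3 + D) = -36 + 12*D)
-52889 + h(n(25), -460) = -52889 + (-36 + 12*(2 - 1*25² + 4*25)) = -52889 + (-36 + 12*(2 - 1*625 + 100)) = -52889 + (-36 + 12*(2 - 625 + 100)) = -52889 + (-36 + 12*(-523)) = -52889 + (-36 - 6276) = -52889 - 6312 = -59201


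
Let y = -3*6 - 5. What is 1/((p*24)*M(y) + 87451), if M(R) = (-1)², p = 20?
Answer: 1/87931 ≈ 1.1373e-5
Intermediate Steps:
y = -23 (y = -18 - 5 = -23)
M(R) = 1
1/((p*24)*M(y) + 87451) = 1/((20*24)*1 + 87451) = 1/(480*1 + 87451) = 1/(480 + 87451) = 1/87931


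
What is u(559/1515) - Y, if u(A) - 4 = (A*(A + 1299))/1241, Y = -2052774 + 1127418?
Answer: 2635772673262096/2848374225 ≈ 9.2536e+5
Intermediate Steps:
Y = -925356
u(A) = 4 + A*(1299 + A)/1241 (u(A) = 4 + (A*(A + 1299))/1241 = 4 + (A*(1299 + A))*(1/1241) = 4 + A*(1299 + A)/1241)
u(559/1515) - Y = (4 + (559/1515)**2/1241 + 1299*(559/1515)/1241) - 1*(-925356) = (4 + (559*(1/1515))**2/1241 + 1299*(559*(1/1515))/1241) + 925356 = (4 + (559/1515)**2/1241 + (1299/1241)*(559/1515)) + 925356 = (4 + (1/1241)*(312481/2295225) + 242047/626705) + 925356 = (4 + 312481/2848374225 + 242047/626705) + 925356 = 12493912996/2848374225 + 925356 = 2635772673262096/2848374225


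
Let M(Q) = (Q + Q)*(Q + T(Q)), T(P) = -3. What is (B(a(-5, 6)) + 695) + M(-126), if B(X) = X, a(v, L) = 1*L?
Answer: 33209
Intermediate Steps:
a(v, L) = L
M(Q) = 2*Q*(-3 + Q) (M(Q) = (Q + Q)*(Q - 3) = (2*Q)*(-3 + Q) = 2*Q*(-3 + Q))
(B(a(-5, 6)) + 695) + M(-126) = (6 + 695) + 2*(-126)*(-3 - 126) = 701 + 2*(-126)*(-129) = 701 + 32508 = 33209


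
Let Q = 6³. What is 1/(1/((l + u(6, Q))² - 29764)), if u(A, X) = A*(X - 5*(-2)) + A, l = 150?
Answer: 2256380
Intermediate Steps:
Q = 216
u(A, X) = A + A*(10 + X) (u(A, X) = A*(X + 10) + A = A*(10 + X) + A = A + A*(10 + X))
1/(1/((l + u(6, Q))² - 29764)) = 1/(1/((150 + 6*(11 + 216))² - 29764)) = 1/(1/((150 + 6*227)² - 29764)) = 1/(1/((150 + 1362)² - 29764)) = 1/(1/(1512² - 29764)) = 1/(1/(2286144 - 29764)) = 1/(1/2256380) = 2256380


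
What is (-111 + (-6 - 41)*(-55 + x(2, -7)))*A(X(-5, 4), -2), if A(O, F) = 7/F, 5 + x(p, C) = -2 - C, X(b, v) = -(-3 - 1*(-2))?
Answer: -8659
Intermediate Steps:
X(b, v) = 1 (X(b, v) = -(-3 + 2) = -1*(-1) = 1)
x(p, C) = -7 - C (x(p, C) = -5 + (-2 - C) = -7 - C)
(-111 + (-6 - 41)*(-55 + x(2, -7)))*A(X(-5, 4), -2) = (-111 + (-6 - 41)*(-55 + (-7 - 1*(-7))))*(7/(-2)) = (-111 - 47*(-55 + (-7 + 7)))*(7*(-½)) = (-111 - 47*(-55 + 0))*(-7/2) = (-111 - 47*(-55))*(-7/2) = (-111 + 2585)*(-7/2) = 2474*(-7/2) = -8659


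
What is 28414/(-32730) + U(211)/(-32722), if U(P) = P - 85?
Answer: -233471722/267747765 ≈ -0.87198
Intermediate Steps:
U(P) = -85 + P
28414/(-32730) + U(211)/(-32722) = 28414/(-32730) + (-85 + 211)/(-32722) = 28414*(-1/32730) + 126*(-1/32722) = -14207/16365 - 63/16361 = -233471722/267747765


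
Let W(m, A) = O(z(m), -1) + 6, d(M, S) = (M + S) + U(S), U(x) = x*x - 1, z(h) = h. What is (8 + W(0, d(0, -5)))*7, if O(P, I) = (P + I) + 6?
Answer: 133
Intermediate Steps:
U(x) = -1 + x² (U(x) = x² - 1 = -1 + x²)
d(M, S) = -1 + M + S + S² (d(M, S) = (M + S) + (-1 + S²) = -1 + M + S + S²)
O(P, I) = 6 + I + P (O(P, I) = (I + P) + 6 = 6 + I + P)
W(m, A) = 11 + m (W(m, A) = (6 - 1 + m) + 6 = (5 + m) + 6 = 11 + m)
(8 + W(0, d(0, -5)))*7 = (8 + (11 + 0))*7 = (8 + 11)*7 = 19*7 = 133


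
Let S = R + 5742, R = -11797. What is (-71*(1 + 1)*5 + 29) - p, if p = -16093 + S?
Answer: 21467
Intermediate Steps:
S = -6055 (S = -11797 + 5742 = -6055)
p = -22148 (p = -16093 - 6055 = -22148)
(-71*(1 + 1)*5 + 29) - p = (-71*(1 + 1)*5 + 29) - 1*(-22148) = (-142*5 + 29) + 22148 = (-71*10 + 29) + 22148 = (-710 + 29) + 22148 = -681 + 22148 = 21467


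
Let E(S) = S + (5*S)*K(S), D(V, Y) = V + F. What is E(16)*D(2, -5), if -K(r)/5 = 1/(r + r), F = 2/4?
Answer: 35/4 ≈ 8.7500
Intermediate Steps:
F = 1/2 (F = 2*(1/4) = 1/2 ≈ 0.50000)
K(r) = -5/(2*r) (K(r) = -5/(r + r) = -5*1/(2*r) = -5/(2*r))
D(V, Y) = 1/2 + V (D(V, Y) = V + 1/2 = 1/2 + V)
E(S) = -25/2 + S (E(S) = S + (5*S)*(-5/(2*S)) = S - 25/2 = -25/2 + S)
E(16)*D(2, -5) = (-25/2 + 16)*(1/2 + 2) = (7/2)*(5/2) = 35/4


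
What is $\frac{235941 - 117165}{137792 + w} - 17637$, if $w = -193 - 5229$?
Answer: $- \frac{166749351}{9455} \approx -17636.0$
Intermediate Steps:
$w = -5422$ ($w = -193 - 5229 = -5422$)
$\frac{235941 - 117165}{137792 + w} - 17637 = \frac{235941 - 117165}{137792 - 5422} - 17637 = \frac{118776}{132370} - 17637 = 118776 \cdot \frac{1}{132370} - 17637 = \frac{8484}{9455} - 17637 = - \frac{166749351}{9455}$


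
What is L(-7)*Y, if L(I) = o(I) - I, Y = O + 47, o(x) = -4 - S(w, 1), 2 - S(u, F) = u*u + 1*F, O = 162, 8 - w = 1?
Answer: 10659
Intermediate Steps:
w = 7 (w = 8 - 1*1 = 8 - 1 = 7)
S(u, F) = 2 - F - u² (S(u, F) = 2 - (u*u + 1*F) = 2 - (u² + F) = 2 - (F + u²) = 2 + (-F - u²) = 2 - F - u²)
o(x) = 44 (o(x) = -4 - (2 - 1*1 - 1*7²) = -4 - (2 - 1 - 1*49) = -4 - (2 - 1 - 49) = -4 - 1*(-48) = -4 + 48 = 44)
Y = 209 (Y = 162 + 47 = 209)
L(I) = 44 - I
L(-7)*Y = (44 - 1*(-7))*209 = (44 + 7)*209 = 51*209 = 10659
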